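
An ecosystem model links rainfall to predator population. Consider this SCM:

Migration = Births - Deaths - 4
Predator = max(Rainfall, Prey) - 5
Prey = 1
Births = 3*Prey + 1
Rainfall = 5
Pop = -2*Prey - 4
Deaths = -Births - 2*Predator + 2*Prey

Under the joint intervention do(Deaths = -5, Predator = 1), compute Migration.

The joint intervention fixes Deaths = -5, Predator = 1, removing each variable's own equation.
Births = 3*Prey + 1  [with Prey=1]  = 4
Migration = Births - Deaths - 4  [with Births=4, Deaths=-5]  = 5

5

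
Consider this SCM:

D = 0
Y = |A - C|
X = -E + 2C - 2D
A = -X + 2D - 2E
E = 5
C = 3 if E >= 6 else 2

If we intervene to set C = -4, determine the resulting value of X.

-13

The intervention breaks the incoming arrows to C: C = 3 if E >= 6 else 2 no longer applies, and C = -4.
X = -E + 2C - 2D  [with E=5, C=-4, D=0]  = -13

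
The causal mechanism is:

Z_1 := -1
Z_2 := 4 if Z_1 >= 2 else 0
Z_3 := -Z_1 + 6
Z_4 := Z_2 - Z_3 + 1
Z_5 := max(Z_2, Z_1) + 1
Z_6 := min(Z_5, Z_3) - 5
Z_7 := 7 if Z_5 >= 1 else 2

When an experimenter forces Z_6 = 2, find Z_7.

Intervening sets Z_6 = 2 and removes its equation (Z_6 := min(Z_5, Z_3) - 5).
No directed path runs from Z_6 to Z_7, so Z_7 keeps its natural value.
Z_2 = 4 if Z_1 >= 2 else 0  [with Z_1=-1]  = 0
Z_5 = max(Z_2, Z_1) + 1  [with Z_2=0, Z_1=-1]  = 1
Z_7 = 7 if Z_5 >= 1 else 2  [with Z_5=1]  = 7

7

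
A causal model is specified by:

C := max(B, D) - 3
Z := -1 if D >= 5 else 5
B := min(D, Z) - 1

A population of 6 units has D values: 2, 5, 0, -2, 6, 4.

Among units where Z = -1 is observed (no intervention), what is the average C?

2.5

Observing Z=-1 restricts to units where Z's equation naturally yields -1: D ∈ {5, 6}. In that subpopulation C = 2, 3, mean 2.5.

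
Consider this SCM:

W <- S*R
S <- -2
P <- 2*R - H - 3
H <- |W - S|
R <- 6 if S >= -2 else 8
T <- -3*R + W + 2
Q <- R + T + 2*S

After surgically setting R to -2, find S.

-2

Under do(R=-2), the mechanism R <- 6 if S >= -2 else 8 is discarded; R is fixed at -2.
S is not downstream of the intervention, so its value is determined by the original equations.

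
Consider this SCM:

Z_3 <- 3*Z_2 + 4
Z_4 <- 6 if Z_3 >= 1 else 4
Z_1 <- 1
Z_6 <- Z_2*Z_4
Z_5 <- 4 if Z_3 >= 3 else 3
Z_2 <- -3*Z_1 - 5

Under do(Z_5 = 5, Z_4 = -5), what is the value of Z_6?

40

Setting Z_5 = 5, Z_4 = -5 by intervention discards those variables' equations.
Z_2 = -3*Z_1 - 5  [with Z_1=1]  = -8
Z_6 = Z_2*Z_4  [with Z_2=-8, Z_4=-5]  = 40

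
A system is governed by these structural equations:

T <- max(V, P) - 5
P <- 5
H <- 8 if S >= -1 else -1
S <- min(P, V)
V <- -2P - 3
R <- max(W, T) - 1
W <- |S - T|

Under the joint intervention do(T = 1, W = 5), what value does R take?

4

Under do(T = 1, W = 5), each intervened variable's structural equation is replaced by its fixed value.
R = max(W, T) - 1  [with W=5, T=1]  = 4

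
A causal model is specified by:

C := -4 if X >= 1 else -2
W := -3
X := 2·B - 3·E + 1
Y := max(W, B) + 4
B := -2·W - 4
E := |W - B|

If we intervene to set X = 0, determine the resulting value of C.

-2

Intervening sets X = 0 and removes its equation (X := 2·B - 3·E + 1).
C = -4 if X >= 1 else -2  [with X=0]  = -2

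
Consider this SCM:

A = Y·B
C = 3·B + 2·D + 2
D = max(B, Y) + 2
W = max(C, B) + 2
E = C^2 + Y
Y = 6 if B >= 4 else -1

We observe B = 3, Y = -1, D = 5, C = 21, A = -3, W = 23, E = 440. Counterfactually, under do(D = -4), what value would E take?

The intervention breaks the incoming arrows to D: D = max(B, Y) + 2 no longer applies, and D = -4.
Y = 6 if B >= 4 else -1  [with B=3]  = -1
C = 3·B + 2·D + 2  [with B=3, D=-4]  = 3
E = C^2 + Y  [with C=3, Y=-1]  = 8

8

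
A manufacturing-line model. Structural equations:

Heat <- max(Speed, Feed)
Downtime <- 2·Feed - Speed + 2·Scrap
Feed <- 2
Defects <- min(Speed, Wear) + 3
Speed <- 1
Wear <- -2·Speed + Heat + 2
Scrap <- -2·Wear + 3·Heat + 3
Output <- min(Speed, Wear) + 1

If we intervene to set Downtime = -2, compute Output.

2

Intervening sets Downtime = -2 and removes its equation (Downtime <- 2·Feed - Speed + 2·Scrap).
Since Output is not a descendant of the intervened variable, it is unaffected.
Heat = max(Speed, Feed)  [with Speed=1, Feed=2]  = 2
Wear = -2·Speed + Heat + 2  [with Speed=1, Heat=2]  = 2
Output = min(Speed, Wear) + 1  [with Speed=1, Wear=2]  = 2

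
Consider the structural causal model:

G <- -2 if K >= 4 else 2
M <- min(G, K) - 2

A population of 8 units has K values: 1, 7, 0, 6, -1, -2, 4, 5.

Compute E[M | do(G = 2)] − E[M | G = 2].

1.25

Every unit gets G=2 under the intervention. M values become -1, 0, -2, 0, -3, -4, 0, 0; E[M|do(G=2)] = -1.25.
Observing G=2 restricts to units where G's equation naturally yields 2: K ∈ {1, 0, -1, -2}. In that subpopulation M = -1, -2, -3, -4, mean -2.5.
Difference = -1.25 − (-2.5) = 1.25.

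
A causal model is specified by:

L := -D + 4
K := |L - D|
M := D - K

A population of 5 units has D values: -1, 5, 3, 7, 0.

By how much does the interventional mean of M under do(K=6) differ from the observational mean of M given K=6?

0.8

The intervention sets K=6 in all 5 units regardless of D. Recomputing M per unit gives -7, -1, -3, 1, -6; average -3.2.
E[M|K=6] averages over only the 2 units with K=6 (D = -1, 5): M = -7, -1, mean -4.
Difference = -3.2 − (-4) = 0.8.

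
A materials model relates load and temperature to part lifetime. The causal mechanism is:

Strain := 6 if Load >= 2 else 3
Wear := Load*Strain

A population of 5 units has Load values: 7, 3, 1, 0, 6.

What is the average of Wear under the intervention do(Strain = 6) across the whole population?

Under do(Strain=6), Strain's equation is replaced by Strain=6 for every unit. Per-unit Wear: 42, 18, 6, 0, 36. Mean = 20.4.

20.4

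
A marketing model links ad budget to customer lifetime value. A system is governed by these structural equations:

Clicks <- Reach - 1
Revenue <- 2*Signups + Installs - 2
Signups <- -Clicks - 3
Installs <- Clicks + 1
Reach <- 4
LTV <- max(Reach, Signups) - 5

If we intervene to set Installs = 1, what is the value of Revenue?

do(Installs=1) replaces the equation Installs <- Clicks + 1 with the constant Installs = 1.
Clicks = Reach - 1  [with Reach=4]  = 3
Signups = -Clicks - 3  [with Clicks=3]  = -6
Revenue = 2*Signups + Installs - 2  [with Signups=-6, Installs=1]  = -13

-13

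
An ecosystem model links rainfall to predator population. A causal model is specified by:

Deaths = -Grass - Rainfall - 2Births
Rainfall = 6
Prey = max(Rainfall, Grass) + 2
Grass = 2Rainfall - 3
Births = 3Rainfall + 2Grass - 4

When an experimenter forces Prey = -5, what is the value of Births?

The intervention breaks the incoming arrows to Prey: Prey = max(Rainfall, Grass) + 2 no longer applies, and Prey = -5.
Births is not downstream of the intervention, so its value is determined by the original equations.
Grass = 2Rainfall - 3  [with Rainfall=6]  = 9
Births = 3Rainfall + 2Grass - 4  [with Rainfall=6, Grass=9]  = 32

32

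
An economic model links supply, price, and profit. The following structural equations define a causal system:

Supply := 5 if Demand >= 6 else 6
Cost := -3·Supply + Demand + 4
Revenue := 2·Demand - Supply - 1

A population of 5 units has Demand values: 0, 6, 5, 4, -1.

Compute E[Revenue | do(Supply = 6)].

Every unit gets Supply=6 under the intervention. Revenue values become -7, 5, 3, 1, -9; E[Revenue|do(Supply=6)] = -1.4.

-1.4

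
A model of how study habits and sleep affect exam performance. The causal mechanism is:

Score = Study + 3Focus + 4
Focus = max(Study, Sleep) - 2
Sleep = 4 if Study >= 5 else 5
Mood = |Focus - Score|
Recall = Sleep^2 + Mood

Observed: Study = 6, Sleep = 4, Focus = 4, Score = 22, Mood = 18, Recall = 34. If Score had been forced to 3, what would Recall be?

17

Under do(Score=3), the mechanism Score = Study + 3Focus + 4 is discarded; Score is fixed at 3.
Sleep = 4 if Study >= 5 else 5  [with Study=6]  = 4
Focus = max(Study, Sleep) - 2  [with Study=6, Sleep=4]  = 4
Mood = |Focus - Score|  [with Focus=4, Score=3]  = 1
Recall = Sleep^2 + Mood  [with Sleep=4, Mood=1]  = 17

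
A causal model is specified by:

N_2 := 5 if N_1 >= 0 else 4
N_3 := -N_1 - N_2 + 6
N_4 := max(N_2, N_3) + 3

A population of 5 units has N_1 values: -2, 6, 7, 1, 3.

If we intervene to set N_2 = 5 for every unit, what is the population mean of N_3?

-2

Under do(N_2=5), N_2's equation is replaced by N_2=5 for every unit. Per-unit N_3: 3, -5, -6, 0, -2. Mean = -2.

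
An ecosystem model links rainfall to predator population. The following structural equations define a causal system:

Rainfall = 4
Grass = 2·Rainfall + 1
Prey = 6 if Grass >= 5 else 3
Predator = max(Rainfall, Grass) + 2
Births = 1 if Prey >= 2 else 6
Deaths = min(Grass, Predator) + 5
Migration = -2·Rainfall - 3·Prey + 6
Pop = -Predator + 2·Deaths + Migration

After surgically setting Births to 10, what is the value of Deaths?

The intervention breaks the incoming arrows to Births: Births = 1 if Prey >= 2 else 6 no longer applies, and Births = 10.
Since Deaths is not a descendant of the intervened variable, it is unaffected.
Grass = 2·Rainfall + 1  [with Rainfall=4]  = 9
Predator = max(Rainfall, Grass) + 2  [with Rainfall=4, Grass=9]  = 11
Deaths = min(Grass, Predator) + 5  [with Grass=9, Predator=11]  = 14

14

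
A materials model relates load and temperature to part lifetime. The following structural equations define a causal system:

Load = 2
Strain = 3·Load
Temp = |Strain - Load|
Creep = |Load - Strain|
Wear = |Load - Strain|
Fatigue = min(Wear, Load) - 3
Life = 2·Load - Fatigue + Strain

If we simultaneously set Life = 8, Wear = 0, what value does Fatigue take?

Setting Life = 8, Wear = 0 by intervention discards those variables' equations.
Fatigue = min(Wear, Load) - 3  [with Wear=0, Load=2]  = -3

-3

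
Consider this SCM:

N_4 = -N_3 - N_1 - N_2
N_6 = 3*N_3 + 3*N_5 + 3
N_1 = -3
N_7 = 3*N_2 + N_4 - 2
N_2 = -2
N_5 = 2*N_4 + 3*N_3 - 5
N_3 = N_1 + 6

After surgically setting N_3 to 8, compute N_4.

The intervention breaks the incoming arrows to N_3: N_3 = N_1 + 6 no longer applies, and N_3 = 8.
N_4 = -N_3 - N_1 - N_2  [with N_3=8, N_1=-3, N_2=-2]  = -3

-3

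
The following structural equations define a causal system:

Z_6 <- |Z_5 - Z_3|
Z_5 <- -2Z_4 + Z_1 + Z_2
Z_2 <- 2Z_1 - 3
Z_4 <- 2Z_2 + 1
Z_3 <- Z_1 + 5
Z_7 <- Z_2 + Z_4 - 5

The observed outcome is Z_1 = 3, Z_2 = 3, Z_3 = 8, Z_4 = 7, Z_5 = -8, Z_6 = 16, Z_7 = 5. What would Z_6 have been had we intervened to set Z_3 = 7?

15

The intervention breaks the incoming arrows to Z_3: Z_3 <- Z_1 + 5 no longer applies, and Z_3 = 7.
Z_2 = 2Z_1 - 3  [with Z_1=3]  = 3
Z_4 = 2Z_2 + 1  [with Z_2=3]  = 7
Z_5 = -2Z_4 + Z_1 + Z_2  [with Z_4=7, Z_1=3, Z_2=3]  = -8
Z_6 = |Z_5 - Z_3|  [with Z_5=-8, Z_3=7]  = 15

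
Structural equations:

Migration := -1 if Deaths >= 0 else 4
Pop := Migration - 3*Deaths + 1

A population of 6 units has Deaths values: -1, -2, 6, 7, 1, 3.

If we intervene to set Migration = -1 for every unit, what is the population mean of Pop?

-7

Every unit gets Migration=-1 under the intervention. Pop values become 3, 6, -18, -21, -3, -9; E[Pop|do(Migration=-1)] = -7.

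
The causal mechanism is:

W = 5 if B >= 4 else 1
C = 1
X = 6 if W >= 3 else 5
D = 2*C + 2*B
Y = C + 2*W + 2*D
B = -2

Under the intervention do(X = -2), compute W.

1

The intervention breaks the incoming arrows to X: X = 6 if W >= 3 else 5 no longer applies, and X = -2.
Since W is not a descendant of the intervened variable, it is unaffected.
W = 5 if B >= 4 else 1  [with B=-2]  = 1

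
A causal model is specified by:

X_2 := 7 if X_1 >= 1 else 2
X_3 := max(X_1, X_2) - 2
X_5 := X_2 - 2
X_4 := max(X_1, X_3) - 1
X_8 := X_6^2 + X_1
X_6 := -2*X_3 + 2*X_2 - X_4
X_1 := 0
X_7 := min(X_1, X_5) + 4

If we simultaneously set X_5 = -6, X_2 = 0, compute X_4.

Setting X_5 = -6, X_2 = 0 by intervention discards those variables' equations.
X_3 = max(X_1, X_2) - 2  [with X_1=0, X_2=0]  = -2
X_4 = max(X_1, X_3) - 1  [with X_1=0, X_3=-2]  = -1

-1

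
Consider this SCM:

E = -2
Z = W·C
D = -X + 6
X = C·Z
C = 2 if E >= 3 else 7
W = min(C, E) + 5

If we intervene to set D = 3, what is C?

do(D=3) replaces the equation D = -X + 6 with the constant D = 3.
C is not downstream of the intervention, so its value is determined by the original equations.
C = 2 if E >= 3 else 7  [with E=-2]  = 7

7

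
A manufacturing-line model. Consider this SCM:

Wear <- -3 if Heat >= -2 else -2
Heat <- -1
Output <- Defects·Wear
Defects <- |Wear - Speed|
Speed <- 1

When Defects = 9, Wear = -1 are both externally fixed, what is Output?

-9

The joint intervention fixes Defects = 9, Wear = -1, removing each variable's own equation.
Output = Defects·Wear  [with Defects=9, Wear=-1]  = -9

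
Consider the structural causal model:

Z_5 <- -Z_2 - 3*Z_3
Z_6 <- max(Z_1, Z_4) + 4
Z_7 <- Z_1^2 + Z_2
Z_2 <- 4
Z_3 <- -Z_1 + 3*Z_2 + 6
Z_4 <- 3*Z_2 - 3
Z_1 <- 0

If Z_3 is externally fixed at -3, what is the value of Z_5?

5

do(Z_3=-3) replaces the equation Z_3 <- -Z_1 + 3*Z_2 + 6 with the constant Z_3 = -3.
Z_5 = -Z_2 - 3*Z_3  [with Z_2=4, Z_3=-3]  = 5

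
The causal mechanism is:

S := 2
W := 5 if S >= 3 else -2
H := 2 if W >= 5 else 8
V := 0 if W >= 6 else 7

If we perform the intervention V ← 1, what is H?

Under do(V=1), the mechanism V := 0 if W >= 6 else 7 is discarded; V is fixed at 1.
Since H is not a descendant of the intervened variable, it is unaffected.
W = 5 if S >= 3 else -2  [with S=2]  = -2
H = 2 if W >= 5 else 8  [with W=-2]  = 8

8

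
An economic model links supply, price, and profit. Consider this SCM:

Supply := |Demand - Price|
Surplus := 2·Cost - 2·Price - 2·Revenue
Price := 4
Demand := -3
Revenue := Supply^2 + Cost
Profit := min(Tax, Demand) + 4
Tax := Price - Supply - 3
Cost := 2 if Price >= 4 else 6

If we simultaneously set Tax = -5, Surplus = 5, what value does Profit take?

Under do(Tax = -5, Surplus = 5), each intervened variable's structural equation is replaced by its fixed value.
Profit = min(Tax, Demand) + 4  [with Tax=-5, Demand=-3]  = -1

-1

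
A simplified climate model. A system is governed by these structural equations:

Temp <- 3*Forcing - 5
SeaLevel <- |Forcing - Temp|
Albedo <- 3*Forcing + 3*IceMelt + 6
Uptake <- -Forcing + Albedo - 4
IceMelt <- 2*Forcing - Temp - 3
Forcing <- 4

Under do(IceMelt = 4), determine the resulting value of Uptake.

22

The intervention breaks the incoming arrows to IceMelt: IceMelt <- 2*Forcing - Temp - 3 no longer applies, and IceMelt = 4.
Albedo = 3*Forcing + 3*IceMelt + 6  [with Forcing=4, IceMelt=4]  = 30
Uptake = -Forcing + Albedo - 4  [with Forcing=4, Albedo=30]  = 22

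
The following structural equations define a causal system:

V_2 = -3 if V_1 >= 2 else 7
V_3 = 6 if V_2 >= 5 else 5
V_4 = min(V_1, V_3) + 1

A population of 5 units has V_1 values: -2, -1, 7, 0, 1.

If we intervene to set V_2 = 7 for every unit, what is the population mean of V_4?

1.8

do(V_2=7) breaks V_2's dependence on V_1. With V_2=7 fixed, V_4 across the units is -1, 0, 7, 1, 2, mean 1.8.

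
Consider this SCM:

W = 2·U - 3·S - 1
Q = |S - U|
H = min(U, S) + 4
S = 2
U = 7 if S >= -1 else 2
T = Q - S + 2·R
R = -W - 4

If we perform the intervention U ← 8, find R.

-13

do(U=8) replaces the equation U = 7 if S >= -1 else 2 with the constant U = 8.
W = 2·U - 3·S - 1  [with U=8, S=2]  = 9
R = -W - 4  [with W=9]  = -13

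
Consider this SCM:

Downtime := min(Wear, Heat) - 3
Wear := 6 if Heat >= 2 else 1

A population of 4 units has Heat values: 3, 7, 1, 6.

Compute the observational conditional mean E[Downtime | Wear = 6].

2

E[Downtime|Wear=6] averages over only the 3 units with Wear=6 (Heat = 3, 7, 6): Downtime = 0, 3, 3, mean 2.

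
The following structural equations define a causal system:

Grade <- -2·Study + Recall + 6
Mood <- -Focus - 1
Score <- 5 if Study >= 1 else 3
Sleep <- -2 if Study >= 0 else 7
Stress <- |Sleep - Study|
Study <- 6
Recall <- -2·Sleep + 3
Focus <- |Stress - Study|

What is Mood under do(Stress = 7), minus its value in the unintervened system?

The intervention breaks the incoming arrows to Stress: Stress <- |Sleep - Study| no longer applies, and Stress = 7.
Focus = |Stress - Study|  [with Stress=7, Study=6]  = 1
Mood = -Focus - 1  [with Focus=1]  = -2
Without intervention: Sleep = -2 if Study >= 0 else 7  [with Study=6]  = -2; Stress = |Sleep - Study|  [with Sleep=-2, Study=6]  = 8; Focus = |Stress - Study|  [with Stress=8, Study=6]  = 2; Mood = -Focus - 1  [with Focus=2]  = -3.
Change = -2 − (-3) = 1.

1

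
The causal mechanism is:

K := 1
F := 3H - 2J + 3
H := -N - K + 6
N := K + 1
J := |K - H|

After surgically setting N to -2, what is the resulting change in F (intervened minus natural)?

do(N=-2) replaces the equation N := K + 1 with the constant N = -2.
H = -N - K + 6  [with N=-2, K=1]  = 7
J = |K - H|  [with K=1, H=7]  = 6
F = 3H - 2J + 3  [with H=7, J=6]  = 12
Without intervention: N = K + 1  [with K=1]  = 2; H = -N - K + 6  [with N=2, K=1]  = 3; J = |K - H|  [with K=1, H=3]  = 2; F = 3H - 2J + 3  [with H=3, J=2]  = 8.
Change = 12 − 8 = 4.

4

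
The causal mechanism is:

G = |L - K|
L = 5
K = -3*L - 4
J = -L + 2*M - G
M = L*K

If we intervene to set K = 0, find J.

-10

do(K=0) replaces the equation K = -3*L - 4 with the constant K = 0.
M = L*K  [with L=5, K=0]  = 0
G = |L - K|  [with L=5, K=0]  = 5
J = -L + 2*M - G  [with L=5, M=0, G=5]  = -10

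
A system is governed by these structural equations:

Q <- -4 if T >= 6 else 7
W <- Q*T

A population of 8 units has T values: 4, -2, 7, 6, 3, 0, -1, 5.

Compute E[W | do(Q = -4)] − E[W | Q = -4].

Under do(Q=-4), Q's equation is replaced by Q=-4 for every unit. Per-unit W: -16, 8, -28, -24, -12, 0, 4, -20. Mean = -11.
Conditioning on Q=-4 selects the 2 unit(s) with T ∈ {7, 6}. Their W values: -28, -24. Mean = -26.
Difference = -11 − (-26) = 15.

15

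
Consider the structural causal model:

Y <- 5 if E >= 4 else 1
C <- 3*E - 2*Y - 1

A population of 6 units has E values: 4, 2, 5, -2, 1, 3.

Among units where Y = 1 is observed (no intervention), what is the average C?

E[C|Y=1] averages over only the 4 units with Y=1 (E = 2, -2, 1, 3): C = 3, -9, 0, 6, mean 0.

0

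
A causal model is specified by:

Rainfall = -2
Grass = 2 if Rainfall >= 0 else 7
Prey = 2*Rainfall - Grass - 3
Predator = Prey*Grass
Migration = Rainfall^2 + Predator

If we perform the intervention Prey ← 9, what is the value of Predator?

The intervention breaks the incoming arrows to Prey: Prey = 2*Rainfall - Grass - 3 no longer applies, and Prey = 9.
Grass = 2 if Rainfall >= 0 else 7  [with Rainfall=-2]  = 7
Predator = Prey*Grass  [with Prey=9, Grass=7]  = 63

63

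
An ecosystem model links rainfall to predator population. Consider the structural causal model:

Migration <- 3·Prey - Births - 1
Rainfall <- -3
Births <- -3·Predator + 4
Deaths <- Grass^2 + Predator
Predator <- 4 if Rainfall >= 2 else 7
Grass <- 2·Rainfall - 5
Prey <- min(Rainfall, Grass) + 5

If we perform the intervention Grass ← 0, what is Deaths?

7

Under do(Grass=0), the mechanism Grass <- 2·Rainfall - 5 is discarded; Grass is fixed at 0.
Predator = 4 if Rainfall >= 2 else 7  [with Rainfall=-3]  = 7
Deaths = Grass^2 + Predator  [with Grass=0, Predator=7]  = 7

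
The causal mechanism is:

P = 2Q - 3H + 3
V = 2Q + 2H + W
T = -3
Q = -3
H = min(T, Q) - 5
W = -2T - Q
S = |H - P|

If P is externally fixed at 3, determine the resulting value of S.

11

Intervening sets P = 3 and removes its equation (P = 2Q - 3H + 3).
H = min(T, Q) - 5  [with T=-3, Q=-3]  = -8
S = |H - P|  [with H=-8, P=3]  = 11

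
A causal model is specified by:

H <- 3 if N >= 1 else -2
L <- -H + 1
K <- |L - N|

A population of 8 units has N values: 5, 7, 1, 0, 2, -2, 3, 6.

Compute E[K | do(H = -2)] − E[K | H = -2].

do(H=-2) breaks H's dependence on N. With H=-2 fixed, K across the units is 2, 4, 2, 3, 1, 5, 0, 3, mean 2.5.
E[K|H=-2] averages over only the 2 units with H=-2 (N = 0, -2): K = 3, 5, mean 4.
Difference = 2.5 − 4 = -1.5.

-1.5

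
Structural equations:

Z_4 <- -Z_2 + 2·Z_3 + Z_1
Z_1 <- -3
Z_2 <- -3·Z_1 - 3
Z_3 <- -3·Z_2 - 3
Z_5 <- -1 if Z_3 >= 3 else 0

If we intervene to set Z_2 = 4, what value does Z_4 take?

Under do(Z_2=4), the mechanism Z_2 <- -3·Z_1 - 3 is discarded; Z_2 is fixed at 4.
Z_3 = -3·Z_2 - 3  [with Z_2=4]  = -15
Z_4 = -Z_2 + 2·Z_3 + Z_1  [with Z_2=4, Z_3=-15, Z_1=-3]  = -37

-37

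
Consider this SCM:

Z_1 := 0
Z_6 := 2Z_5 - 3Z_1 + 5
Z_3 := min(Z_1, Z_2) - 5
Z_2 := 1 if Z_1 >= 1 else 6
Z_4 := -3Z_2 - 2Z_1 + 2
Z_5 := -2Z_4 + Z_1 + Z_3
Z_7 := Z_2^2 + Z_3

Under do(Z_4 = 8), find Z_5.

-21

Intervening sets Z_4 = 8 and removes its equation (Z_4 := -3Z_2 - 2Z_1 + 2).
Z_2 = 1 if Z_1 >= 1 else 6  [with Z_1=0]  = 6
Z_3 = min(Z_1, Z_2) - 5  [with Z_1=0, Z_2=6]  = -5
Z_5 = -2Z_4 + Z_1 + Z_3  [with Z_4=8, Z_1=0, Z_3=-5]  = -21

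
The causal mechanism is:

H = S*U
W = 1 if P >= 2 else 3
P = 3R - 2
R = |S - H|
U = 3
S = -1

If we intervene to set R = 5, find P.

13

Intervening sets R = 5 and removes its equation (R = |S - H|).
P = 3R - 2  [with R=5]  = 13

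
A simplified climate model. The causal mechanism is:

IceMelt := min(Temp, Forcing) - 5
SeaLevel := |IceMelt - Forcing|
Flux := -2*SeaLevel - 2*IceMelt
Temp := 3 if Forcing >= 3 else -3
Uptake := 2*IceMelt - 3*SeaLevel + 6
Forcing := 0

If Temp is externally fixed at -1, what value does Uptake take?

-24

Under do(Temp=-1), the mechanism Temp := 3 if Forcing >= 3 else -3 is discarded; Temp is fixed at -1.
IceMelt = min(Temp, Forcing) - 5  [with Temp=-1, Forcing=0]  = -6
SeaLevel = |IceMelt - Forcing|  [with IceMelt=-6, Forcing=0]  = 6
Uptake = 2*IceMelt - 3*SeaLevel + 6  [with IceMelt=-6, SeaLevel=6]  = -24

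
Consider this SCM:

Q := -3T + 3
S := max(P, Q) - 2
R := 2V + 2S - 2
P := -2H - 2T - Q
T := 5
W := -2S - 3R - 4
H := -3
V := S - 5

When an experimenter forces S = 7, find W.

do(S=7) replaces the equation S := max(P, Q) - 2 with the constant S = 7.
V = S - 5  [with S=7]  = 2
R = 2V + 2S - 2  [with V=2, S=7]  = 16
W = -2S - 3R - 4  [with S=7, R=16]  = -66

-66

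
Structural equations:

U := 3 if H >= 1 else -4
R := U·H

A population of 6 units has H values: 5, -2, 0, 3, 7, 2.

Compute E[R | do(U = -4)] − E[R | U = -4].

Under do(U=-4), U's equation is replaced by U=-4 for every unit. Per-unit R: -20, 8, 0, -12, -28, -8. Mean = -10.
Observing U=-4 restricts to units where U's equation naturally yields -4: H ∈ {-2, 0}. In that subpopulation R = 8, 0, mean 4.
Difference = -10 − 4 = -14.

-14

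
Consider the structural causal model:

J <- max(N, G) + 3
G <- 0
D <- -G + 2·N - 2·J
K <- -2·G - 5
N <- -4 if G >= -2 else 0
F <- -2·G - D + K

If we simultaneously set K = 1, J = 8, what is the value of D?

Setting K = 1, J = 8 by intervention discards those variables' equations.
N = -4 if G >= -2 else 0  [with G=0]  = -4
D = -G + 2·N - 2·J  [with G=0, N=-4, J=8]  = -24

-24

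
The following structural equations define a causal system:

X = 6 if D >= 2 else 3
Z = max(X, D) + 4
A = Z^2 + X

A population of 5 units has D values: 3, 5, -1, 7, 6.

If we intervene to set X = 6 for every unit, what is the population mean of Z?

10.2

do(X=6) breaks X's dependence on D. With X=6 fixed, Z across the units is 10, 10, 10, 11, 10, mean 10.2.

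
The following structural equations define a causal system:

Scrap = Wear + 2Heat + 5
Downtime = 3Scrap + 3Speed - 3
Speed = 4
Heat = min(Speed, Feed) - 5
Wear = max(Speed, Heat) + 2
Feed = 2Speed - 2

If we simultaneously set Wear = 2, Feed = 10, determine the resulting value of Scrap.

5

The joint intervention fixes Wear = 2, Feed = 10, removing each variable's own equation.
Heat = min(Speed, Feed) - 5  [with Speed=4, Feed=10]  = -1
Scrap = Wear + 2Heat + 5  [with Wear=2, Heat=-1]  = 5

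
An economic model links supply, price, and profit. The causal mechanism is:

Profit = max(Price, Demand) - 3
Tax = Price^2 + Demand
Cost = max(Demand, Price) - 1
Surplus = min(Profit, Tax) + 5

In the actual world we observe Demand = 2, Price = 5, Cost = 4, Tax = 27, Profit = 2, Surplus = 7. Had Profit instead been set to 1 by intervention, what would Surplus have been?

6

The intervention breaks the incoming arrows to Profit: Profit = max(Price, Demand) - 3 no longer applies, and Profit = 1.
Tax = Price^2 + Demand  [with Price=5, Demand=2]  = 27
Surplus = min(Profit, Tax) + 5  [with Profit=1, Tax=27]  = 6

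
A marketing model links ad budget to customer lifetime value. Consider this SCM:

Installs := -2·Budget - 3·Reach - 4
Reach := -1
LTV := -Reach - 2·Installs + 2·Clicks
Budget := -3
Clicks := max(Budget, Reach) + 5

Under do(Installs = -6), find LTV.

Intervening sets Installs = -6 and removes its equation (Installs := -2·Budget - 3·Reach - 4).
Clicks = max(Budget, Reach) + 5  [with Budget=-3, Reach=-1]  = 4
LTV = -Reach - 2·Installs + 2·Clicks  [with Reach=-1, Installs=-6, Clicks=4]  = 21

21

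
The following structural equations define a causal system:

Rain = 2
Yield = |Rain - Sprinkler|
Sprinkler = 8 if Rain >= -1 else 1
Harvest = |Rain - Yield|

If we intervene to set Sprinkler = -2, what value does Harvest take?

2

Under do(Sprinkler=-2), the mechanism Sprinkler = 8 if Rain >= -1 else 1 is discarded; Sprinkler is fixed at -2.
Yield = |Rain - Sprinkler|  [with Rain=2, Sprinkler=-2]  = 4
Harvest = |Rain - Yield|  [with Rain=2, Yield=4]  = 2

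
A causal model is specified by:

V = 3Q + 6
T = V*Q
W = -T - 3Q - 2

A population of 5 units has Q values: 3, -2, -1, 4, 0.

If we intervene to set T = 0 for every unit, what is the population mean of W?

do(T=0) breaks T's dependence on Q. With T=0 fixed, W across the units is -11, 4, 1, -14, -2, mean -4.4.

-4.4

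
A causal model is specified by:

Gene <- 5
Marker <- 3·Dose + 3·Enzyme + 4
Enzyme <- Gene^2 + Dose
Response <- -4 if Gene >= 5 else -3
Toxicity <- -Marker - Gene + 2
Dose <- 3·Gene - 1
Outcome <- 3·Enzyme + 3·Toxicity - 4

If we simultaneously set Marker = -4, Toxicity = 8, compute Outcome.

Setting Marker = -4, Toxicity = 8 by intervention discards those variables' equations.
Dose = 3·Gene - 1  [with Gene=5]  = 14
Enzyme = Gene^2 + Dose  [with Gene=5, Dose=14]  = 39
Outcome = 3·Enzyme + 3·Toxicity - 4  [with Enzyme=39, Toxicity=8]  = 137

137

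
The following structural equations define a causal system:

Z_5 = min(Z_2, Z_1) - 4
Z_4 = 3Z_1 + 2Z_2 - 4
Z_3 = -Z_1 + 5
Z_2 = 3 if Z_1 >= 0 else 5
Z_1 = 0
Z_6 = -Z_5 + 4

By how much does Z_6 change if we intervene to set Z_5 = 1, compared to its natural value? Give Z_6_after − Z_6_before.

The intervention breaks the incoming arrows to Z_5: Z_5 = min(Z_2, Z_1) - 4 no longer applies, and Z_5 = 1.
Z_6 = -Z_5 + 4  [with Z_5=1]  = 3
Without intervention: Z_2 = 3 if Z_1 >= 0 else 5  [with Z_1=0]  = 3; Z_5 = min(Z_2, Z_1) - 4  [with Z_2=3, Z_1=0]  = -4; Z_6 = -Z_5 + 4  [with Z_5=-4]  = 8.
Change = 3 − 8 = -5.

-5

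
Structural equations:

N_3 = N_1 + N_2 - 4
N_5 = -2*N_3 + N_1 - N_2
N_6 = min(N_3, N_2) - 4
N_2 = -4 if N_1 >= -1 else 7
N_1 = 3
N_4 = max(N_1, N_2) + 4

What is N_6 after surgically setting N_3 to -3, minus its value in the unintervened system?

The intervention breaks the incoming arrows to N_3: N_3 = N_1 + N_2 - 4 no longer applies, and N_3 = -3.
N_2 = -4 if N_1 >= -1 else 7  [with N_1=3]  = -4
N_6 = min(N_3, N_2) - 4  [with N_3=-3, N_2=-4]  = -8
Without intervention: N_2 = -4 if N_1 >= -1 else 7  [with N_1=3]  = -4; N_3 = N_1 + N_2 - 4  [with N_1=3, N_2=-4]  = -5; N_6 = min(N_3, N_2) - 4  [with N_3=-5, N_2=-4]  = -9.
Change = -8 − (-9) = 1.

1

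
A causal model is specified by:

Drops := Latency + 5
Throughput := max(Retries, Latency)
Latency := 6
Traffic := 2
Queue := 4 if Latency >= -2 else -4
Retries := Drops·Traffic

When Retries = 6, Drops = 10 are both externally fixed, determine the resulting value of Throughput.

6

Setting Retries = 6, Drops = 10 by intervention discards those variables' equations.
Throughput = max(Retries, Latency)  [with Retries=6, Latency=6]  = 6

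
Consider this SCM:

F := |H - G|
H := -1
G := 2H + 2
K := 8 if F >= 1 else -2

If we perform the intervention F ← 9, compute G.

0

Under do(F=9), the mechanism F := |H - G| is discarded; F is fixed at 9.
Since G is not a descendant of the intervened variable, it is unaffected.
G = 2H + 2  [with H=-1]  = 0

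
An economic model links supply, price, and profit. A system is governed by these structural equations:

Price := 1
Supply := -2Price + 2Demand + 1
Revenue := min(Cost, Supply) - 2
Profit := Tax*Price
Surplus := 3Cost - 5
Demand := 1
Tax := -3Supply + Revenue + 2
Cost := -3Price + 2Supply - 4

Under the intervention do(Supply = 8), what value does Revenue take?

do(Supply=8) replaces the equation Supply := -2Price + 2Demand + 1 with the constant Supply = 8.
Cost = -3Price + 2Supply - 4  [with Price=1, Supply=8]  = 9
Revenue = min(Cost, Supply) - 2  [with Cost=9, Supply=8]  = 6

6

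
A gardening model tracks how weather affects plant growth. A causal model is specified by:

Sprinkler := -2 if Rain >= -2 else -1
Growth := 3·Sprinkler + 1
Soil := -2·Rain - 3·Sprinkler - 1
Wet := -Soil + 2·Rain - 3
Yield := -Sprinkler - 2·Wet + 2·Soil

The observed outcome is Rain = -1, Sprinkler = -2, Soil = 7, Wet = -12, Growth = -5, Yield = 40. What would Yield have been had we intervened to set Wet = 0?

Under do(Wet=0), the mechanism Wet := -Soil + 2·Rain - 3 is discarded; Wet is fixed at 0.
Sprinkler = -2 if Rain >= -2 else -1  [with Rain=-1]  = -2
Soil = -2·Rain - 3·Sprinkler - 1  [with Rain=-1, Sprinkler=-2]  = 7
Yield = -Sprinkler - 2·Wet + 2·Soil  [with Sprinkler=-2, Wet=0, Soil=7]  = 16

16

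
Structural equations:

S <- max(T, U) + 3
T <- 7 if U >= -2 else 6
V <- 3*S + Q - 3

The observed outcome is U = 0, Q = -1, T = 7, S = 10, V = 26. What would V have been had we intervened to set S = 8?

Intervening sets S = 8 and removes its equation (S <- max(T, U) + 3).
V = 3*S + Q - 3  [with S=8, Q=-1]  = 20

20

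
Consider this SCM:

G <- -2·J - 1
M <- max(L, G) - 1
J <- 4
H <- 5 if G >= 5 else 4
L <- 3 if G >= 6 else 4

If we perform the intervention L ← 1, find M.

0

The intervention breaks the incoming arrows to L: L <- 3 if G >= 6 else 4 no longer applies, and L = 1.
G = -2·J - 1  [with J=4]  = -9
M = max(L, G) - 1  [with L=1, G=-9]  = 0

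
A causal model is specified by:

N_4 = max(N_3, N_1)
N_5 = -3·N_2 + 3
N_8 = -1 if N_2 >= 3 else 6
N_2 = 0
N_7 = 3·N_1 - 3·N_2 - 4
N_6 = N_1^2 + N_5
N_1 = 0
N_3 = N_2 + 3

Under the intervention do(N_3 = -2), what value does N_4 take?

The intervention breaks the incoming arrows to N_3: N_3 = N_2 + 3 no longer applies, and N_3 = -2.
N_4 = max(N_3, N_1)  [with N_3=-2, N_1=0]  = 0

0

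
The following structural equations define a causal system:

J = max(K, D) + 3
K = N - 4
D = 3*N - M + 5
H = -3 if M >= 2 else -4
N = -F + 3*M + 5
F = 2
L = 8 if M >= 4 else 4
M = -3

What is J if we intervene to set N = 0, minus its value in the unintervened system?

The intervention breaks the incoming arrows to N: N = -F + 3*M + 5 no longer applies, and N = 0.
K = N - 4  [with N=0]  = -4
D = 3*N - M + 5  [with N=0, M=-3]  = 8
J = max(K, D) + 3  [with K=-4, D=8]  = 11
Without intervention: N = -F + 3*M + 5  [with F=2, M=-3]  = -6; K = N - 4  [with N=-6]  = -10; D = 3*N - M + 5  [with N=-6, M=-3]  = -10; J = max(K, D) + 3  [with K=-10, D=-10]  = -7.
Change = 11 − (-7) = 18.

18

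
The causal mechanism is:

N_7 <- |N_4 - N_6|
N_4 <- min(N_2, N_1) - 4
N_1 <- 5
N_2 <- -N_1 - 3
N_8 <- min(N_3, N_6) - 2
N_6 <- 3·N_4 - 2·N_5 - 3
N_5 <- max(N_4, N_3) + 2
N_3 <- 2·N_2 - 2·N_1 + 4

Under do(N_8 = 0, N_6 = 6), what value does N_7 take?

18

Setting N_8 = 0, N_6 = 6 by intervention discards those variables' equations.
N_2 = -N_1 - 3  [with N_1=5]  = -8
N_4 = min(N_2, N_1) - 4  [with N_2=-8, N_1=5]  = -12
N_7 = |N_4 - N_6|  [with N_4=-12, N_6=6]  = 18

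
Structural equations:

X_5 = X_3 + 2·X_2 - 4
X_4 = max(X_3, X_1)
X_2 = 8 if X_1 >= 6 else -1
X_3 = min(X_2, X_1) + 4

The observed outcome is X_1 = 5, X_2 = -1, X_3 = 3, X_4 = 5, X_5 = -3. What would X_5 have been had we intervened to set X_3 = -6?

-12

do(X_3=-6) replaces the equation X_3 = min(X_2, X_1) + 4 with the constant X_3 = -6.
X_2 = 8 if X_1 >= 6 else -1  [with X_1=5]  = -1
X_5 = X_3 + 2·X_2 - 4  [with X_3=-6, X_2=-1]  = -12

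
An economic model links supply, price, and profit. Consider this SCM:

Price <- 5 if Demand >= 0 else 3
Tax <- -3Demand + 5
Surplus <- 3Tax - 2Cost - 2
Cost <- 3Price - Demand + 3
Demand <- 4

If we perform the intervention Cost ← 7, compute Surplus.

-37

do(Cost=7) replaces the equation Cost <- 3Price - Demand + 3 with the constant Cost = 7.
Tax = -3Demand + 5  [with Demand=4]  = -7
Surplus = 3Tax - 2Cost - 2  [with Tax=-7, Cost=7]  = -37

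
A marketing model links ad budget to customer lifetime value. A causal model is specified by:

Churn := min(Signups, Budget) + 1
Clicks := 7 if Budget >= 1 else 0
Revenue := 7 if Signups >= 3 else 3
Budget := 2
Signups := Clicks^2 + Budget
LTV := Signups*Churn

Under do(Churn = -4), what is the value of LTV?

-204

Under do(Churn=-4), the mechanism Churn := min(Signups, Budget) + 1 is discarded; Churn is fixed at -4.
Clicks = 7 if Budget >= 1 else 0  [with Budget=2]  = 7
Signups = Clicks^2 + Budget  [with Clicks=7, Budget=2]  = 51
LTV = Signups*Churn  [with Signups=51, Churn=-4]  = -204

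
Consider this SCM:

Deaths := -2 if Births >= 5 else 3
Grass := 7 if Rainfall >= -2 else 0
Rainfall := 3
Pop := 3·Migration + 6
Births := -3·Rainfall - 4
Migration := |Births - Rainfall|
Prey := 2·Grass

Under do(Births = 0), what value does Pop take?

The intervention breaks the incoming arrows to Births: Births := -3·Rainfall - 4 no longer applies, and Births = 0.
Migration = |Births - Rainfall|  [with Births=0, Rainfall=3]  = 3
Pop = 3·Migration + 6  [with Migration=3]  = 15

15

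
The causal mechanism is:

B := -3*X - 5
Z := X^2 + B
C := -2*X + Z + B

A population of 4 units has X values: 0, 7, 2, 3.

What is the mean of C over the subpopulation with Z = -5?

-17.5

Observing Z=-5 restricts to units where Z's equation naturally yields -5: X ∈ {0, 3}. In that subpopulation C = -10, -25, mean -17.5.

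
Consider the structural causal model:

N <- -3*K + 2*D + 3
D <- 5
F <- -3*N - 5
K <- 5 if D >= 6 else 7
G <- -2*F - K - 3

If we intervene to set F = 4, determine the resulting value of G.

Intervening sets F = 4 and removes its equation (F <- -3*N - 5).
K = 5 if D >= 6 else 7  [with D=5]  = 7
G = -2*F - K - 3  [with F=4, K=7]  = -18

-18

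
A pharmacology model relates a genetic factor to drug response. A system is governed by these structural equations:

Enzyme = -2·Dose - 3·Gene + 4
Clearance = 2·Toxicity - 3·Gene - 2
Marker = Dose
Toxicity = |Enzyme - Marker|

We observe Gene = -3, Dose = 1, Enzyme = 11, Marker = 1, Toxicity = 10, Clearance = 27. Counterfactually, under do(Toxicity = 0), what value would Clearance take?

7

The intervention breaks the incoming arrows to Toxicity: Toxicity = |Enzyme - Marker| no longer applies, and Toxicity = 0.
Clearance = 2·Toxicity - 3·Gene - 2  [with Toxicity=0, Gene=-3]  = 7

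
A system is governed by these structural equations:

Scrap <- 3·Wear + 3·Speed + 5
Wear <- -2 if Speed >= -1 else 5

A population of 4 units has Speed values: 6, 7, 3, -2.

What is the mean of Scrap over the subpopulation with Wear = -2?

E[Scrap|Wear=-2] averages over only the 3 units with Wear=-2 (Speed = 6, 7, 3): Scrap = 17, 20, 8, mean 15.

15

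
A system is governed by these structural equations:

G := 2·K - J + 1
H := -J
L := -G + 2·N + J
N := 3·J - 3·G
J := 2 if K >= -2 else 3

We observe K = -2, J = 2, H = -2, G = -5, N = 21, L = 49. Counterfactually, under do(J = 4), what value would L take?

Under do(J=4), the mechanism J := 2 if K >= -2 else 3 is discarded; J is fixed at 4.
G = 2·K - J + 1  [with K=-2, J=4]  = -7
N = 3·J - 3·G  [with J=4, G=-7]  = 33
L = -G + 2·N + J  [with G=-7, N=33, J=4]  = 77

77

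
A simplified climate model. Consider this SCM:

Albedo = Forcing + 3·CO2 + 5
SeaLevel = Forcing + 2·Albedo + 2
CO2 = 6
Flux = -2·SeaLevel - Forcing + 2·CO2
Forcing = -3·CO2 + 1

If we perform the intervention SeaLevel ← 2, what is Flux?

25

Intervening sets SeaLevel = 2 and removes its equation (SeaLevel = Forcing + 2·Albedo + 2).
Forcing = -3·CO2 + 1  [with CO2=6]  = -17
Flux = -2·SeaLevel - Forcing + 2·CO2  [with SeaLevel=2, Forcing=-17, CO2=6]  = 25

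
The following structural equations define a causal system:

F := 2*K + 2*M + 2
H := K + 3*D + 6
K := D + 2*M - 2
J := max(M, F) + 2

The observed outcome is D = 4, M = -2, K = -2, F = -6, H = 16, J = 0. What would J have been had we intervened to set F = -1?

1

Under do(F=-1), the mechanism F := 2*K + 2*M + 2 is discarded; F is fixed at -1.
J = max(M, F) + 2  [with M=-2, F=-1]  = 1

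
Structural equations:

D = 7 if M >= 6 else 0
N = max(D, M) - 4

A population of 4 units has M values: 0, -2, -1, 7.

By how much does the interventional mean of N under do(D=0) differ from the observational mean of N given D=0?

Under do(D=0), D's equation is replaced by D=0 for every unit. Per-unit N: -4, -4, -4, 3. Mean = -2.25.
Conditioning on D=0 selects the 3 unit(s) with M ∈ {0, -2, -1}. Their N values: -4, -4, -4. Mean = -4.
Difference = -2.25 − (-4) = 1.75.

1.75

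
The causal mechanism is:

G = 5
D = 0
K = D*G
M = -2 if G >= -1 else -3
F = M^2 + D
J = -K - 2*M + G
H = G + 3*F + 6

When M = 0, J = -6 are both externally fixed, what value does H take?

Setting M = 0, J = -6 by intervention discards those variables' equations.
F = M^2 + D  [with M=0, D=0]  = 0
H = G + 3*F + 6  [with G=5, F=0]  = 11

11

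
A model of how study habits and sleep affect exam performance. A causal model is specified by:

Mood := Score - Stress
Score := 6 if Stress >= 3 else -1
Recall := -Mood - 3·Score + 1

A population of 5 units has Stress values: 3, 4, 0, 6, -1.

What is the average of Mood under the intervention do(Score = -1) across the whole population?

Every unit gets Score=-1 under the intervention. Mood values become -4, -5, -1, -7, 0; E[Mood|do(Score=-1)] = -3.4.

-3.4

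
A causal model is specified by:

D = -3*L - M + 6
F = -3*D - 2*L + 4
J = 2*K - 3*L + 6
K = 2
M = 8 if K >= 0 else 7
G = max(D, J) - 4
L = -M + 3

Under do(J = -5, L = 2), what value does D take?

Under do(J = -5, L = 2), each intervened variable's structural equation is replaced by its fixed value.
M = 8 if K >= 0 else 7  [with K=2]  = 8
D = -3*L - M + 6  [with L=2, M=8]  = -8

-8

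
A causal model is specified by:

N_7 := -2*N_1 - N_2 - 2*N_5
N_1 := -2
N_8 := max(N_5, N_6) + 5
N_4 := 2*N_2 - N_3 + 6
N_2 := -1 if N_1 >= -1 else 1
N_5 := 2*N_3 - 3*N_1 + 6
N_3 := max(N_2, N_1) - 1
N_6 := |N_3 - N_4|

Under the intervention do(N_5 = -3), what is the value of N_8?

do(N_5=-3) replaces the equation N_5 := 2*N_3 - 3*N_1 + 6 with the constant N_5 = -3.
N_2 = -1 if N_1 >= -1 else 1  [with N_1=-2]  = 1
N_3 = max(N_2, N_1) - 1  [with N_2=1, N_1=-2]  = 0
N_4 = 2*N_2 - N_3 + 6  [with N_2=1, N_3=0]  = 8
N_6 = |N_3 - N_4|  [with N_3=0, N_4=8]  = 8
N_8 = max(N_5, N_6) + 5  [with N_5=-3, N_6=8]  = 13

13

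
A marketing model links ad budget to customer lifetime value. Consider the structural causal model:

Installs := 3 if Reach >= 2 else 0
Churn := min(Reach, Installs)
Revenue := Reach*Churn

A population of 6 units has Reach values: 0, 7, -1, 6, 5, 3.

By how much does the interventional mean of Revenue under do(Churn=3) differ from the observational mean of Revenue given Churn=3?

do(Churn=3) breaks Churn's dependence on Reach. With Churn=3 fixed, Revenue across the units is 0, 21, -3, 18, 15, 9, mean 10.
Observing Churn=3 restricts to units where Churn's equation naturally yields 3: Reach ∈ {7, 6, 5, 3}. In that subpopulation Revenue = 21, 18, 15, 9, mean 15.75.
Difference = 10 − 15.75 = -5.75.

-5.75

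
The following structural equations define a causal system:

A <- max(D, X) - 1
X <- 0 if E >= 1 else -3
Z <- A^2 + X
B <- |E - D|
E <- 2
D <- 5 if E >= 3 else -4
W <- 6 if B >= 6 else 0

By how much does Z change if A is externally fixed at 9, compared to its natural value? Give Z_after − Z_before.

The intervention breaks the incoming arrows to A: A <- max(D, X) - 1 no longer applies, and A = 9.
X = 0 if E >= 1 else -3  [with E=2]  = 0
Z = A^2 + X  [with A=9, X=0]  = 81
Without intervention: D = 5 if E >= 3 else -4  [with E=2]  = -4; X = 0 if E >= 1 else -3  [with E=2]  = 0; A = max(D, X) - 1  [with D=-4, X=0]  = -1; Z = A^2 + X  [with A=-1, X=0]  = 1.
Change = 81 − 1 = 80.

80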